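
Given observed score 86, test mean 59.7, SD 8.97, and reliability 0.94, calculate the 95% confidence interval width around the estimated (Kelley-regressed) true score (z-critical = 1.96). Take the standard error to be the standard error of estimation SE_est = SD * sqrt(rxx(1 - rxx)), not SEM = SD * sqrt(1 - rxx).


True score estimate = 0.94*86 + 0.06*59.7 = 84.422
SE_est = SD * sqrt(rxx * (1 - rxx)) = 8.97 * sqrt(0.94 * 0.06) = 8.97 * sqrt(0.0564) = 2.130257
CI = T_est +/- z * SE_est, so width = 2 * z * SE_est = 2 * 1.96 * 2.130257
Width = 8.3506

8.3506


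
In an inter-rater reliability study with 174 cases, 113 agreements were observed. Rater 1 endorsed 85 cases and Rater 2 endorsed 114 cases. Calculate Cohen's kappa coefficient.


P_o = 113/174 = 0.649425
P_e = (85*114 + 89*60) / 30276 = 0.496433
kappa = (P_o - P_e) / (1 - P_e)
kappa = (0.649425 - 0.496433) / (1 - 0.496433)
kappa = 0.3038

0.3038


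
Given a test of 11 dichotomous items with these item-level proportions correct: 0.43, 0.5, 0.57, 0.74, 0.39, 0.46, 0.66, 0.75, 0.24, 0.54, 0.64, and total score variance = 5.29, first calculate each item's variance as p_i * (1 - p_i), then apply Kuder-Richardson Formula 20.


For each item, compute p_i * q_i:
  Item 1: 0.43 * 0.57 = 0.2451
  Item 2: 0.5 * 0.5 = 0.25
  Item 3: 0.57 * 0.43 = 0.2451
  Item 4: 0.74 * 0.26 = 0.1924
  Item 5: 0.39 * 0.61 = 0.2379
  Item 6: 0.46 * 0.54 = 0.2484
  Item 7: 0.66 * 0.34 = 0.2244
  Item 8: 0.75 * 0.25 = 0.1875
  Item 9: 0.24 * 0.76 = 0.1824
  Item 10: 0.54 * 0.46 = 0.2484
  Item 11: 0.64 * 0.36 = 0.2304
Sum(p_i * q_i) = 0.2451 + 0.25 + 0.2451 + 0.1924 + 0.2379 + 0.2484 + 0.2244 + 0.1875 + 0.1824 + 0.2484 + 0.2304 = 2.492
KR-20 = (k/(k-1)) * (1 - Sum(p_i*q_i) / Var_total)
= (11/10) * (1 - 2.492/5.29)
= 1.1 * 0.5289
KR-20 = 0.5818

0.5818


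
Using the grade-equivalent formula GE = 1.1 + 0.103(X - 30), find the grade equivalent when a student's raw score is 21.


raw - median = 21 - 30 = -9
slope * diff = 0.103 * -9 = -0.927
GE = 1.1 + -0.927
GE = 0.173

0.173


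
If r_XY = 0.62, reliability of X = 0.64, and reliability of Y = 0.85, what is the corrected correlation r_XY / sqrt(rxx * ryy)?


r_corrected = rxy / sqrt(rxx * ryy)
= 0.62 / sqrt(0.64 * 0.85)
= 0.62 / sqrt(0.544)
= 0.62 / 0.737564
r_corrected = 0.8406

0.8406


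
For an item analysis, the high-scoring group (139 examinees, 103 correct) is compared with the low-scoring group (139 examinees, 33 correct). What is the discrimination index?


p_upper = 103/139 = 0.741
p_lower = 33/139 = 0.2374
D = 0.741 - 0.2374 = 0.5036

0.5036


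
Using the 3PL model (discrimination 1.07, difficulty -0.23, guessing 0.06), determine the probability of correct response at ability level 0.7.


logit = 1.07*(0.7 - -0.23) = 0.9951
P* = 1/(1 + exp(-0.9951)) = 0.7301
P = 0.06 + (1 - 0.06) * 0.7301
P = 0.7463

0.7463


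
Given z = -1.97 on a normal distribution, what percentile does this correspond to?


CDF(z) = 0.5 * (1 + erf(z/sqrt(2)))
erf(-1.393) = -0.9512
CDF = 0.0244
Percentile rank = 0.0244 * 100 = 2.44

2.44


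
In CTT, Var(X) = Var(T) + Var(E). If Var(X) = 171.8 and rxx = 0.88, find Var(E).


var_true = rxx * var_obs = 0.88 * 171.8 = 151.184
var_error = var_obs - var_true
var_error = 171.8 - 151.184
var_error = 20.616

20.616


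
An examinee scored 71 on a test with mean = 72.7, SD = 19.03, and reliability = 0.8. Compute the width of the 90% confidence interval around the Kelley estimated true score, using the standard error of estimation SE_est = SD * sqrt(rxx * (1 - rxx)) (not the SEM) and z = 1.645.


True score estimate = 0.8*71 + 0.2*72.7 = 71.34
SE_est = SD * sqrt(rxx * (1 - rxx)) = 19.03 * sqrt(0.8 * 0.2) = 19.03 * sqrt(0.16) = 7.612
CI = T_est +/- z * SE_est, so width = 2 * z * SE_est = 2 * 1.645 * 7.612
Width = 25.0435

25.0435


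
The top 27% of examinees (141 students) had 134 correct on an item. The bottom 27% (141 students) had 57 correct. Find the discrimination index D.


p_upper = 134/141 = 0.9504
p_lower = 57/141 = 0.4043
D = 0.9504 - 0.4043 = 0.5461

0.5461


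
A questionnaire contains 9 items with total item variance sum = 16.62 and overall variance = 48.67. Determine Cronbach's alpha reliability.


alpha = (k/(k-1)) * (1 - sum(si^2)/s_total^2)
= (9/8) * (1 - 16.62/48.67)
alpha = 0.7408

0.7408


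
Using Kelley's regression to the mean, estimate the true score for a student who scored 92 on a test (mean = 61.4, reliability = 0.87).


T_est = rxx * X + (1 - rxx) * mean
T_est = 0.87 * 92 + 0.13 * 61.4
T_est = 80.04 + 7.982
T_est = 88.022

88.022


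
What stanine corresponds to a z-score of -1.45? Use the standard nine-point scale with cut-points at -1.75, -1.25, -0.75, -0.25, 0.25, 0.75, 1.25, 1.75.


Stanine boundaries: [-1.75, -1.25, -0.75, -0.25, 0.25, 0.75, 1.25, 1.75]
z = -1.45
Check each boundary:
  z >= -1.75 -> could be stanine 2
  z < -1.25
  z < -0.75
  z < -0.25
  z < 0.25
  z < 0.75
  z < 1.25
  z < 1.75
Highest qualifying boundary gives stanine = 2

2


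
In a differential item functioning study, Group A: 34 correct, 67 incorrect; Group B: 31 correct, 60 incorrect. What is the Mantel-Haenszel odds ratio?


Odds_A = 34/67 = 0.5075
Odds_B = 31/60 = 0.5167
OR = Odds_A / Odds_B = 0.5075 / 0.5167
Exactly, OR = (34 * 60) / (67 * 31) = 2040 / 2077
OR = 0.9822

0.9822


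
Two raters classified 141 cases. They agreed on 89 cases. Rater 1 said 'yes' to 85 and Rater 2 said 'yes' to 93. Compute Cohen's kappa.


P_o = 89/141 = 0.631206
P_e = (85*93 + 56*48) / 19881 = 0.53282
kappa = (P_o - P_e) / (1 - P_e)
kappa = (0.631206 - 0.53282) / (1 - 0.53282)
kappa = 0.2106

0.2106


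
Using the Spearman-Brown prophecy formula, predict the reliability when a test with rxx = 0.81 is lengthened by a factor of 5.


r_new = (n * rxx) / (1 + (n-1) * rxx)
r_new = (5 * 0.81) / (1 + 4 * 0.81)
r_new = 4.05 / 4.24
r_new = 0.9552

0.9552


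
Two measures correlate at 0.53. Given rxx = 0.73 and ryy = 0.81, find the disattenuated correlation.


r_corrected = rxy / sqrt(rxx * ryy)
= 0.53 / sqrt(0.73 * 0.81)
= 0.53 / sqrt(0.5913)
= 0.53 / 0.76896
r_corrected = 0.6892

0.6892


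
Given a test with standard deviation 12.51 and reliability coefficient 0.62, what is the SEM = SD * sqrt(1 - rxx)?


SEM = SD * sqrt(1 - rxx)
SEM = 12.51 * sqrt(1 - 0.62)
SEM = 12.51 * sqrt(0.38) = 12.51 * 0.616441
SEM = 7.7117

7.7117


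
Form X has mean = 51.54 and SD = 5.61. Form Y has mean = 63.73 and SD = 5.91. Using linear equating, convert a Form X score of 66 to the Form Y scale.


slope = SD_Y / SD_X = 5.91 / 5.61 ~ 1.0535
intercept = mean_Y - slope * mean_X = 63.73 - (5.91 / 5.61) * 51.54 ~ 9.4339
Y = slope * X + intercept. To avoid rounding drift from the rounded slope/intercept, evaluate the equivalent form Y = mean_Y + SD_Y * (X - mean_X) / SD_X at full precision:
Y = 63.73 + 5.91 * (66 - 51.54) / 5.61
Y = 63.73 + 5.91 * 14.46 / 5.61
Y = 63.73 + 85.4586 / 5.61
Y = 63.73 + 15.2333
Y = 78.9633

78.9633


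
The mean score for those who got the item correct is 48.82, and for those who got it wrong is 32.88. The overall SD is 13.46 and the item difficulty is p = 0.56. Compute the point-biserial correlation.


q = 1 - p = 0.44
rpb = ((M1 - M0) / SD) * sqrt(p * q)
rpb = ((48.82 - 32.88) / 13.46) * sqrt(0.56 * 0.44)
rpb = 0.5878

0.5878


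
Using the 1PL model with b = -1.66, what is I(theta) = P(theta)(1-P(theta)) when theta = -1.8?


P = 1/(1+exp(-(-1.8--1.66))) = 0.4651
I = P*(1-P) = 0.4651 * 0.5349
I = 0.2488

0.2488


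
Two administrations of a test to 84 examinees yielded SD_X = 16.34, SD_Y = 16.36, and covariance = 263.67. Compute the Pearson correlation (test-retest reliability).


r = cov(X,Y) / (SD_X * SD_Y)
r = 263.67 / (16.34 * 16.36)
r = 263.67 / 267.3224
r = 0.9863

0.9863


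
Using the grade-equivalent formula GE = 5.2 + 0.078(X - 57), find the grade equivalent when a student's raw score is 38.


raw - median = 38 - 57 = -19
slope * diff = 0.078 * -19 = -1.482
GE = 5.2 + -1.482
GE = 3.718

3.718


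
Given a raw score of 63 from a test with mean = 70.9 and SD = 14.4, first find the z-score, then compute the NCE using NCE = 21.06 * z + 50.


z = (X - mean) / SD = (63 - 70.9) / 14.4
z = -7.9 / 14.4
z = -0.5486
NCE = NCE = 21.06z + 50
Carry z at full precision (z = -7.9 / 14.4) into the conversion:
NCE = 21.06 * (-7.9 / 14.4) + 50 = -166.374 / 14.4 + 50
NCE = -11.5538 + 50
NCE = 38.4462

38.4462


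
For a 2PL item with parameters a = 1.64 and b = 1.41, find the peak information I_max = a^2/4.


For 2PL, max info at theta = b = 1.41
I_max = a^2 / 4 = 1.64^2 / 4
= 2.6896 / 4
I_max = 0.6724

0.6724


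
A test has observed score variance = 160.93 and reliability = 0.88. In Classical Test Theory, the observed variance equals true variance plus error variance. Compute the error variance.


var_true = rxx * var_obs = 0.88 * 160.93 = 141.6184
var_error = var_obs - var_true
var_error = 160.93 - 141.6184
var_error = 19.3116

19.3116


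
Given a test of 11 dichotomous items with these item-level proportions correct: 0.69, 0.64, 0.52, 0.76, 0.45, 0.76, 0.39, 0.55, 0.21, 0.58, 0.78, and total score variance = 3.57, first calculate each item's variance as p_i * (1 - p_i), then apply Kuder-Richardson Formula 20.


For each item, compute p_i * q_i:
  Item 1: 0.69 * 0.31 = 0.2139
  Item 2: 0.64 * 0.36 = 0.2304
  Item 3: 0.52 * 0.48 = 0.2496
  Item 4: 0.76 * 0.24 = 0.1824
  Item 5: 0.45 * 0.55 = 0.2475
  Item 6: 0.76 * 0.24 = 0.1824
  Item 7: 0.39 * 0.61 = 0.2379
  Item 8: 0.55 * 0.45 = 0.2475
  Item 9: 0.21 * 0.79 = 0.1659
  Item 10: 0.58 * 0.42 = 0.2436
  Item 11: 0.78 * 0.22 = 0.1716
Sum(p_i * q_i) = 0.2139 + 0.2304 + 0.2496 + 0.1824 + 0.2475 + 0.1824 + 0.2379 + 0.2475 + 0.1659 + 0.2436 + 0.1716 = 2.3727
KR-20 = (k/(k-1)) * (1 - Sum(p_i*q_i) / Var_total)
= (11/10) * (1 - 2.3727/3.57)
= 1.1 * 0.3354
KR-20 = 0.3689

0.3689


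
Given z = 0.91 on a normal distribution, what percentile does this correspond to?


CDF(z) = 0.5 * (1 + erf(z/sqrt(2)))
erf(0.6435) = 0.6372
CDF = 0.8186
Percentile rank = 0.8186 * 100 = 81.86

81.86


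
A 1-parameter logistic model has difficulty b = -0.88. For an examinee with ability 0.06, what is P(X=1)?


theta - b = 0.06 - -0.88 = 0.94
exp(-(theta - b)) = exp(-0.94) = 0.3906
P = 1 / (1 + 0.3906)
P = 0.7191

0.7191


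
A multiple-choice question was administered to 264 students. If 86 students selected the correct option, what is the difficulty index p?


Item difficulty p = number correct / total examinees
p = 86 / 264
p = 0.3258

0.3258


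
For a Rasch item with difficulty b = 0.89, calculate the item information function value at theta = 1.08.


P = 1/(1+exp(-(1.08-0.89))) = 0.5474
I = P*(1-P) = 0.5474 * 0.4526
I = 0.2478

0.2478


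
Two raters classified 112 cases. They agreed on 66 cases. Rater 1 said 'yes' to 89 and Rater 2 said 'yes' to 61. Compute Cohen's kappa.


P_o = 66/112 = 0.589286
P_e = (89*61 + 23*51) / 12544 = 0.526307
kappa = (P_o - P_e) / (1 - P_e)
kappa = (0.589286 - 0.526307) / (1 - 0.526307)
kappa = 0.133

0.133


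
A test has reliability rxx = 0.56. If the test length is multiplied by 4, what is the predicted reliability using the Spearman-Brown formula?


r_new = (n * rxx) / (1 + (n-1) * rxx)
r_new = (4 * 0.56) / (1 + 3 * 0.56)
r_new = 2.24 / 2.68
r_new = 0.8358

0.8358


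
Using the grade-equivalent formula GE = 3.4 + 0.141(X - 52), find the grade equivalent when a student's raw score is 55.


raw - median = 55 - 52 = 3
slope * diff = 0.141 * 3 = 0.423
GE = 3.4 + 0.423
GE = 3.823

3.823


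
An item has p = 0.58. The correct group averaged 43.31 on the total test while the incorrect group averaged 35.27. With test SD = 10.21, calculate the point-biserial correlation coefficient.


q = 1 - p = 0.42
rpb = ((M1 - M0) / SD) * sqrt(p * q)
rpb = ((43.31 - 35.27) / 10.21) * sqrt(0.58 * 0.42)
rpb = 0.3887

0.3887


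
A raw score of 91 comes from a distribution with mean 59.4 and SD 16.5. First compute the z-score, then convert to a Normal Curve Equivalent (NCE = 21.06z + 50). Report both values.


z = (X - mean) / SD = (91 - 59.4) / 16.5
z = 31.6 / 16.5
z = 1.9152
NCE = NCE = 21.06z + 50
Carry z at full precision (z = 31.6 / 16.5) into the conversion:
NCE = 21.06 * (31.6 / 16.5) + 50 = 665.496 / 16.5 + 50
NCE = 40.3331 + 50
NCE = 90.3331

90.3331


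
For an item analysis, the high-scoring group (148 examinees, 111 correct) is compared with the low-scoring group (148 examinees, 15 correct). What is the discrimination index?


p_upper = 111/148 = 0.75
p_lower = 15/148 = 0.1014
D = 0.75 - 0.1014 = 0.6486

0.6486


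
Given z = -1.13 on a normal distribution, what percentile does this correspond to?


CDF(z) = 0.5 * (1 + erf(z/sqrt(2)))
erf(-0.799) = -0.7415
CDF = 0.1292
Percentile rank = 0.1292 * 100 = 12.92

12.92


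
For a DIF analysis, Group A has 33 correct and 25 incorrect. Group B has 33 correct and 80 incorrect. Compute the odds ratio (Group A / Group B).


Odds_A = 33/25 = 1.32
Odds_B = 33/80 = 0.4125
OR = Odds_A / Odds_B = 1.32 / 0.4125
Exactly, OR = (33 * 80) / (25 * 33) = 2640 / 825
OR = 3.2

3.2


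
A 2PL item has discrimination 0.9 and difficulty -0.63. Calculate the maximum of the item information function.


For 2PL, max info at theta = b = -0.63
I_max = a^2 / 4 = 0.9^2 / 4
= 0.81 / 4
I_max = 0.2025

0.2025


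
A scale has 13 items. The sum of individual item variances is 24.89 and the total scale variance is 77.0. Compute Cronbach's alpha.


alpha = (k/(k-1)) * (1 - sum(si^2)/s_total^2)
= (13/12) * (1 - 24.89/77.0)
alpha = 0.7331

0.7331


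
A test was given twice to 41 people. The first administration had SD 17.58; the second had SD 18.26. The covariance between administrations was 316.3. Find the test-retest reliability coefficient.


r = cov(X,Y) / (SD_X * SD_Y)
r = 316.3 / (17.58 * 18.26)
r = 316.3 / 321.0108
r = 0.9853

0.9853


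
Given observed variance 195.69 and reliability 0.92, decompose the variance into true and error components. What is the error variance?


var_true = rxx * var_obs = 0.92 * 195.69 = 180.0348
var_error = var_obs - var_true
var_error = 195.69 - 180.0348
var_error = 15.6552

15.6552


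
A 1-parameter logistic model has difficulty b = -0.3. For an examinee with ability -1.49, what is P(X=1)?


theta - b = -1.49 - -0.3 = -1.19
exp(-(theta - b)) = exp(1.19) = 3.2871
P = 1 / (1 + 3.2871)
P = 0.2333

0.2333


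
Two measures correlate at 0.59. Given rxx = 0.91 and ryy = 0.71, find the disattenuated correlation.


r_corrected = rxy / sqrt(rxx * ryy)
= 0.59 / sqrt(0.91 * 0.71)
= 0.59 / sqrt(0.6461)
= 0.59 / 0.803803
r_corrected = 0.734

0.734


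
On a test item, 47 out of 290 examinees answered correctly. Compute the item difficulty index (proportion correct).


Item difficulty p = number correct / total examinees
p = 47 / 290
p = 0.1621

0.1621


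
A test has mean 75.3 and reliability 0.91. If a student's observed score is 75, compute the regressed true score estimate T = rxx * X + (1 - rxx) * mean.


T_est = rxx * X + (1 - rxx) * mean
T_est = 0.91 * 75 + 0.09 * 75.3
T_est = 68.25 + 6.777
T_est = 75.027

75.027


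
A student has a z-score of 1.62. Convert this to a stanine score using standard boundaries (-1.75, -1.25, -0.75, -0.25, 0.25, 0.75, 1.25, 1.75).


Stanine boundaries: [-1.75, -1.25, -0.75, -0.25, 0.25, 0.75, 1.25, 1.75]
z = 1.62
Check each boundary:
  z >= -1.75 -> could be stanine 2
  z >= -1.25 -> could be stanine 3
  z >= -0.75 -> could be stanine 4
  z >= -0.25 -> could be stanine 5
  z >= 0.25 -> could be stanine 6
  z >= 0.75 -> could be stanine 7
  z >= 1.25 -> could be stanine 8
  z < 1.75
Highest qualifying boundary gives stanine = 8

8


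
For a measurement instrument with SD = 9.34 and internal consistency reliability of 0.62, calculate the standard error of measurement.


SEM = SD * sqrt(1 - rxx)
SEM = 9.34 * sqrt(1 - 0.62)
SEM = 9.34 * sqrt(0.38) = 9.34 * 0.616441
SEM = 5.7576

5.7576


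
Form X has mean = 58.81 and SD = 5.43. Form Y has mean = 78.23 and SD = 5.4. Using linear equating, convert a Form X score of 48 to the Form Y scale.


slope = SD_Y / SD_X = 5.4 / 5.43 ~ 0.9945
intercept = mean_Y - slope * mean_X = 78.23 - (5.4 / 5.43) * 58.81 ~ 19.7449
Y = slope * X + intercept. To avoid rounding drift from the rounded slope/intercept, evaluate the equivalent form Y = mean_Y + SD_Y * (X - mean_X) / SD_X at full precision:
Y = 78.23 + 5.4 * (48 - 58.81) / 5.43
Y = 78.23 - 5.4 * 10.81 / 5.43
Y = 78.23 - 58.374 / 5.43
Y = 78.23 - 10.7503
Y = 67.4797

67.4797


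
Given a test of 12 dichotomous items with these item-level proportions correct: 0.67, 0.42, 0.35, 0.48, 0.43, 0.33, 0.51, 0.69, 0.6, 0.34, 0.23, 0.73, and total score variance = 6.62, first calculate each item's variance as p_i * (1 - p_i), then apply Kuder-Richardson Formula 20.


For each item, compute p_i * q_i:
  Item 1: 0.67 * 0.33 = 0.2211
  Item 2: 0.42 * 0.58 = 0.2436
  Item 3: 0.35 * 0.65 = 0.2275
  Item 4: 0.48 * 0.52 = 0.2496
  Item 5: 0.43 * 0.57 = 0.2451
  Item 6: 0.33 * 0.67 = 0.2211
  Item 7: 0.51 * 0.49 = 0.2499
  Item 8: 0.69 * 0.31 = 0.2139
  Item 9: 0.6 * 0.4 = 0.24
  Item 10: 0.34 * 0.66 = 0.2244
  Item 11: 0.23 * 0.77 = 0.1771
  Item 12: 0.73 * 0.27 = 0.1971
Sum(p_i * q_i) = 0.2211 + 0.2436 + 0.2275 + 0.2496 + 0.2451 + 0.2211 + 0.2499 + 0.2139 + 0.24 + 0.2244 + 0.1771 + 0.1971 = 2.7104
KR-20 = (k/(k-1)) * (1 - Sum(p_i*q_i) / Var_total)
= (12/11) * (1 - 2.7104/6.62)
= 1.0909 * 0.5906
KR-20 = 0.6443

0.6443


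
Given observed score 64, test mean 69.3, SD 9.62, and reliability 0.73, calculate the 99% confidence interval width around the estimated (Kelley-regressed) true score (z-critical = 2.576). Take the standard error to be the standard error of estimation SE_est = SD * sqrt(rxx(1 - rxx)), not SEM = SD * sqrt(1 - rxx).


True score estimate = 0.73*64 + 0.27*69.3 = 65.431
SE_est = SD * sqrt(rxx * (1 - rxx)) = 9.62 * sqrt(0.73 * 0.27) = 9.62 * sqrt(0.1971) = 4.27089
CI = T_est +/- z * SE_est, so width = 2 * z * SE_est = 2 * 2.576 * 4.27089
Width = 22.0036

22.0036


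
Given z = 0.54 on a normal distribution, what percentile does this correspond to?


CDF(z) = 0.5 * (1 + erf(z/sqrt(2)))
erf(0.3818) = 0.4108
CDF = 0.7054
Percentile rank = 0.7054 * 100 = 70.54

70.54


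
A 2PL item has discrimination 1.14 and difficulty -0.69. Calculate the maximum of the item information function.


For 2PL, max info at theta = b = -0.69
I_max = a^2 / 4 = 1.14^2 / 4
= 1.2996 / 4
I_max = 0.3249

0.3249


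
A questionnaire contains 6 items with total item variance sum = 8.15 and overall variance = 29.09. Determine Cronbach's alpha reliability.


alpha = (k/(k-1)) * (1 - sum(si^2)/s_total^2)
= (6/5) * (1 - 8.15/29.09)
alpha = 0.8638

0.8638


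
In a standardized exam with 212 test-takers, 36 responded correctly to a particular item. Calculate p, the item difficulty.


Item difficulty p = number correct / total examinees
p = 36 / 212
p = 0.1698

0.1698


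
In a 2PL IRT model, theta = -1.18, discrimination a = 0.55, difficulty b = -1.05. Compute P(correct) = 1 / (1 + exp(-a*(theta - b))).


a*(theta - b) = 0.55 * (-1.18 - -1.05) = -0.0715
exp(--0.0715) = 1.0741
P = 1 / (1 + 1.0741)
P = 0.4821

0.4821


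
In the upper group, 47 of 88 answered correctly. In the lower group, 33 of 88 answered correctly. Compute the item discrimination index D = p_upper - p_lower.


p_upper = 47/88 = 0.5341
p_lower = 33/88 = 0.375
D = 0.5341 - 0.375 = 0.1591

0.1591


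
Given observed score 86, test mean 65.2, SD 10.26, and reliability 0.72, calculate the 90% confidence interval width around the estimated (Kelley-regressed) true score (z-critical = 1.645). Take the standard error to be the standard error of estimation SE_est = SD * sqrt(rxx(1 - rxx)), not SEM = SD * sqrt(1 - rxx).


True score estimate = 0.72*86 + 0.28*65.2 = 80.176
SE_est = SD * sqrt(rxx * (1 - rxx)) = 10.26 * sqrt(0.72 * 0.28) = 10.26 * sqrt(0.2016) = 4.606729
CI = T_est +/- z * SE_est, so width = 2 * z * SE_est = 2 * 1.645 * 4.606729
Width = 15.1561

15.1561


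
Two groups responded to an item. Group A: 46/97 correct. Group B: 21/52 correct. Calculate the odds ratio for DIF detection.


Odds_A = 46/51 = 0.902
Odds_B = 21/31 = 0.6774
OR = Odds_A / Odds_B = 0.902 / 0.6774
Exactly, OR = (46 * 31) / (51 * 21) = 1426 / 1071
OR = 1.3315

1.3315


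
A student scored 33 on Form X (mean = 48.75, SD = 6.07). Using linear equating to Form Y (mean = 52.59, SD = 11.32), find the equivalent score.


slope = SD_Y / SD_X = 11.32 / 6.07 ~ 1.8649
intercept = mean_Y - slope * mean_X = 52.59 - (11.32 / 6.07) * 48.75 ~ -38.3243
Y = slope * X + intercept. To avoid rounding drift from the rounded slope/intercept, evaluate the equivalent form Y = mean_Y + SD_Y * (X - mean_X) / SD_X at full precision:
Y = 52.59 + 11.32 * (33 - 48.75) / 6.07
Y = 52.59 - 11.32 * 15.75 / 6.07
Y = 52.59 - 178.29 / 6.07
Y = 52.59 - 29.3723
Y = 23.2177

23.2177


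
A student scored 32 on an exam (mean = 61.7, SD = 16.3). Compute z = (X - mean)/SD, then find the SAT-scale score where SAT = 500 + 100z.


z = (X - mean) / SD = (32 - 61.7) / 16.3
z = -29.7 / 16.3
z = -1.8221
SAT-scale = SAT = 500 + 100z
Carry z at full precision (z = -29.7 / 16.3) into the conversion:
SAT-scale = 500 + 100 * (-29.7 / 16.3) = 500 + -2970 / 16.3
SAT-scale = 500 + -182.2086
SAT-scale = 317.7914

317.7914


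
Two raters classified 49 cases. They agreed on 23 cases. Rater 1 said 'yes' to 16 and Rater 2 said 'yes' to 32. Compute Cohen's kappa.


P_o = 23/49 = 0.469388
P_e = (16*32 + 33*17) / 2401 = 0.446897
kappa = (P_o - P_e) / (1 - P_e)
kappa = (0.469388 - 0.446897) / (1 - 0.446897)
kappa = 0.0407

0.0407


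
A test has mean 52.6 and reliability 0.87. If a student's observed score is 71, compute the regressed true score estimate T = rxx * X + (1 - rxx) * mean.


T_est = rxx * X + (1 - rxx) * mean
T_est = 0.87 * 71 + 0.13 * 52.6
T_est = 61.77 + 6.838
T_est = 68.608

68.608


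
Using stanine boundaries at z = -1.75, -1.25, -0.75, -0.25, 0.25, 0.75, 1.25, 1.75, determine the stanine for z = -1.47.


Stanine boundaries: [-1.75, -1.25, -0.75, -0.25, 0.25, 0.75, 1.25, 1.75]
z = -1.47
Check each boundary:
  z >= -1.75 -> could be stanine 2
  z < -1.25
  z < -0.75
  z < -0.25
  z < 0.25
  z < 0.75
  z < 1.25
  z < 1.75
Highest qualifying boundary gives stanine = 2

2


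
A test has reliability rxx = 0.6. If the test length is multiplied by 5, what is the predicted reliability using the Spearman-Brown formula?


r_new = (n * rxx) / (1 + (n-1) * rxx)
r_new = (5 * 0.6) / (1 + 4 * 0.6)
r_new = 3.0 / 3.4
r_new = 0.8824

0.8824


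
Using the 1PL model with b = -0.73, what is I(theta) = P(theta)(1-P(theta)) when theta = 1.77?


P = 1/(1+exp(-(1.77--0.73))) = 0.9241
I = P*(1-P) = 0.9241 * 0.0759
I = 0.0701

0.0701


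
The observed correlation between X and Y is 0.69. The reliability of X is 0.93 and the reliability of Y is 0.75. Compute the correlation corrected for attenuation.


r_corrected = rxy / sqrt(rxx * ryy)
= 0.69 / sqrt(0.93 * 0.75)
= 0.69 / sqrt(0.6975)
= 0.69 / 0.835165
r_corrected = 0.8262

0.8262


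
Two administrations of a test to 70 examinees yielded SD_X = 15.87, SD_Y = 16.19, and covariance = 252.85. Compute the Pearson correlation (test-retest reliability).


r = cov(X,Y) / (SD_X * SD_Y)
r = 252.85 / (15.87 * 16.19)
r = 252.85 / 256.9353
r = 0.9841

0.9841


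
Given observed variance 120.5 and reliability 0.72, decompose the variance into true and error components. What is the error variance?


var_true = rxx * var_obs = 0.72 * 120.5 = 86.76
var_error = var_obs - var_true
var_error = 120.5 - 86.76
var_error = 33.74

33.74


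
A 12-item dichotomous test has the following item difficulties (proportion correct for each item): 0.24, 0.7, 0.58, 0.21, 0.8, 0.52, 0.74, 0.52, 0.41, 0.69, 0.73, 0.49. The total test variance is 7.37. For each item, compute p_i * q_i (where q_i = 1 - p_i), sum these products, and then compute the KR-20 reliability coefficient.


For each item, compute p_i * q_i:
  Item 1: 0.24 * 0.76 = 0.1824
  Item 2: 0.7 * 0.3 = 0.21
  Item 3: 0.58 * 0.42 = 0.2436
  Item 4: 0.21 * 0.79 = 0.1659
  Item 5: 0.8 * 0.2 = 0.16
  Item 6: 0.52 * 0.48 = 0.2496
  Item 7: 0.74 * 0.26 = 0.1924
  Item 8: 0.52 * 0.48 = 0.2496
  Item 9: 0.41 * 0.59 = 0.2419
  Item 10: 0.69 * 0.31 = 0.2139
  Item 11: 0.73 * 0.27 = 0.1971
  Item 12: 0.49 * 0.51 = 0.2499
Sum(p_i * q_i) = 0.1824 + 0.21 + 0.2436 + 0.1659 + 0.16 + 0.2496 + 0.1924 + 0.2496 + 0.2419 + 0.2139 + 0.1971 + 0.2499 = 2.5563
KR-20 = (k/(k-1)) * (1 - Sum(p_i*q_i) / Var_total)
= (12/11) * (1 - 2.5563/7.37)
= 1.0909 * 0.6531
KR-20 = 0.7125

0.7125


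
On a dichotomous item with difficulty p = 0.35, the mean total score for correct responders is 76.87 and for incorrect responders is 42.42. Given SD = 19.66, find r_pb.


q = 1 - p = 0.65
rpb = ((M1 - M0) / SD) * sqrt(p * q)
rpb = ((76.87 - 42.42) / 19.66) * sqrt(0.35 * 0.65)
rpb = 0.8358

0.8358


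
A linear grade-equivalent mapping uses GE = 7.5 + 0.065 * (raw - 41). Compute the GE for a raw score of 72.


raw - median = 72 - 41 = 31
slope * diff = 0.065 * 31 = 2.015
GE = 7.5 + 2.015
GE = 9.515

9.515


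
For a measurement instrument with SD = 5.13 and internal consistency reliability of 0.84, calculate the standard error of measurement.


SEM = SD * sqrt(1 - rxx)
SEM = 5.13 * sqrt(1 - 0.84)
SEM = 5.13 * sqrt(0.16) = 5.13 * 0.4
SEM = 2.052

2.052


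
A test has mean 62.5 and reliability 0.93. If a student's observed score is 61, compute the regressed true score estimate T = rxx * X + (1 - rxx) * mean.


T_est = rxx * X + (1 - rxx) * mean
T_est = 0.93 * 61 + 0.07 * 62.5
T_est = 56.73 + 4.375
T_est = 61.105

61.105


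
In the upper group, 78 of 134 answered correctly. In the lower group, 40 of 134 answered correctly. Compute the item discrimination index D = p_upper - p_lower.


p_upper = 78/134 = 0.5821
p_lower = 40/134 = 0.2985
D = 0.5821 - 0.2985 = 0.2836

0.2836


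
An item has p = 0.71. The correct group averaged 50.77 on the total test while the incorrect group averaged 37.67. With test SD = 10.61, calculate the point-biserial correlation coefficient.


q = 1 - p = 0.29
rpb = ((M1 - M0) / SD) * sqrt(p * q)
rpb = ((50.77 - 37.67) / 10.61) * sqrt(0.71 * 0.29)
rpb = 0.5603

0.5603


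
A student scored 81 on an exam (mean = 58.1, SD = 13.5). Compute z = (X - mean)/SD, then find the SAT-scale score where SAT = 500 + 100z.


z = (X - mean) / SD = (81 - 58.1) / 13.5
z = 22.9 / 13.5
z = 1.6963
SAT-scale = SAT = 500 + 100z
Carry z at full precision (z = 22.9 / 13.5) into the conversion:
SAT-scale = 500 + 100 * (22.9 / 13.5) = 500 + 2290 / 13.5
SAT-scale = 500 + 169.6296
SAT-scale = 669.6296

669.6296


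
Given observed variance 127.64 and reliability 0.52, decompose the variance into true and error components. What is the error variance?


var_true = rxx * var_obs = 0.52 * 127.64 = 66.3728
var_error = var_obs - var_true
var_error = 127.64 - 66.3728
var_error = 61.2672

61.2672


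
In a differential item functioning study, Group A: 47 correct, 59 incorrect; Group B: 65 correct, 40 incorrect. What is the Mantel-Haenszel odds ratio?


Odds_A = 47/59 = 0.7966
Odds_B = 65/40 = 1.625
OR = Odds_A / Odds_B = 0.7966 / 1.625
Exactly, OR = (47 * 40) / (59 * 65) = 1880 / 3835
OR = 0.4902

0.4902


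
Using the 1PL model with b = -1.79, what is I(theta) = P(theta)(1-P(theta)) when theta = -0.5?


P = 1/(1+exp(-(-0.5--1.79))) = 0.7841
I = P*(1-P) = 0.7841 * 0.2159
I = 0.1693

0.1693


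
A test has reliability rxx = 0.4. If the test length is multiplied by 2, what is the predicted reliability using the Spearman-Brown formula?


r_new = (n * rxx) / (1 + (n-1) * rxx)
r_new = (2 * 0.4) / (1 + 1 * 0.4)
r_new = 0.8 / 1.4
r_new = 0.5714

0.5714


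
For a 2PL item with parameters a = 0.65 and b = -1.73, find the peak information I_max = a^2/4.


For 2PL, max info at theta = b = -1.73
I_max = a^2 / 4 = 0.65^2 / 4
= 0.4225 / 4
I_max = 0.1056

0.1056


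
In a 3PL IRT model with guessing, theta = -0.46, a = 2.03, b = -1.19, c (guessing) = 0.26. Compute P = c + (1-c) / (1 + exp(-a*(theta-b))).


logit = 2.03*(-0.46 - -1.19) = 1.4819
P* = 1/(1 + exp(-1.4819)) = 0.8149
P = 0.26 + (1 - 0.26) * 0.8149
P = 0.863

0.863


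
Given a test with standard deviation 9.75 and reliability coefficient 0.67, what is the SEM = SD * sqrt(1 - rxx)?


SEM = SD * sqrt(1 - rxx)
SEM = 9.75 * sqrt(1 - 0.67)
SEM = 9.75 * sqrt(0.33) = 9.75 * 0.574456
SEM = 5.6009

5.6009


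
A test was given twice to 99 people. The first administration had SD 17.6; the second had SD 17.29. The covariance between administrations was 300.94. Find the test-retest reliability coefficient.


r = cov(X,Y) / (SD_X * SD_Y)
r = 300.94 / (17.6 * 17.29)
r = 300.94 / 304.304
r = 0.9889

0.9889


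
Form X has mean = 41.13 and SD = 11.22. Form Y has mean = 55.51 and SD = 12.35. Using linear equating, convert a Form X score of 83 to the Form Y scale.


slope = SD_Y / SD_X = 12.35 / 11.22 ~ 1.1007
intercept = mean_Y - slope * mean_X = 55.51 - (12.35 / 11.22) * 41.13 ~ 10.2377
Y = slope * X + intercept. To avoid rounding drift from the rounded slope/intercept, evaluate the equivalent form Y = mean_Y + SD_Y * (X - mean_X) / SD_X at full precision:
Y = 55.51 + 12.35 * (83 - 41.13) / 11.22
Y = 55.51 + 12.35 * 41.87 / 11.22
Y = 55.51 + 517.0945 / 11.22
Y = 55.51 + 46.0869
Y = 101.5969

101.5969


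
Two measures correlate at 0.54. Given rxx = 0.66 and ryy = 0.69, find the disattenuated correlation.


r_corrected = rxy / sqrt(rxx * ryy)
= 0.54 / sqrt(0.66 * 0.69)
= 0.54 / sqrt(0.4554)
= 0.54 / 0.674833
r_corrected = 0.8002

0.8002


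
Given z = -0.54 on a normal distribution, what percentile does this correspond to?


CDF(z) = 0.5 * (1 + erf(z/sqrt(2)))
erf(-0.3818) = -0.4108
CDF = 0.2946
Percentile rank = 0.2946 * 100 = 29.46

29.46


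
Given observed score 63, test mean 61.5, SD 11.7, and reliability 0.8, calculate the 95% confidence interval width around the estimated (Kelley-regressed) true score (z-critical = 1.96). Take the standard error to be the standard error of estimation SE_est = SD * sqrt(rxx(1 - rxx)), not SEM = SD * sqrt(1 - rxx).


True score estimate = 0.8*63 + 0.2*61.5 = 62.7
SE_est = SD * sqrt(rxx * (1 - rxx)) = 11.7 * sqrt(0.8 * 0.2) = 11.7 * sqrt(0.16) = 4.68
CI = T_est +/- z * SE_est, so width = 2 * z * SE_est = 2 * 1.96 * 4.68
Width = 18.3456

18.3456


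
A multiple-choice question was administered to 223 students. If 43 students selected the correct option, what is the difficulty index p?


Item difficulty p = number correct / total examinees
p = 43 / 223
p = 0.1928

0.1928


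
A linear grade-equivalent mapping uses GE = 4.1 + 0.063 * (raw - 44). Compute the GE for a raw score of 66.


raw - median = 66 - 44 = 22
slope * diff = 0.063 * 22 = 1.386
GE = 4.1 + 1.386
GE = 5.486

5.486


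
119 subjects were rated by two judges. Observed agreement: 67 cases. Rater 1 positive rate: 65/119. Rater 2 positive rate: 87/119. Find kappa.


P_o = 67/119 = 0.563025
P_e = (65*87 + 54*32) / 14161 = 0.521361
kappa = (P_o - P_e) / (1 - P_e)
kappa = (0.563025 - 0.521361) / (1 - 0.521361)
kappa = 0.087

0.087


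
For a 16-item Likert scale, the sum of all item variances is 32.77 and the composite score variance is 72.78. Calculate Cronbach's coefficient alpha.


alpha = (k/(k-1)) * (1 - sum(si^2)/s_total^2)
= (16/15) * (1 - 32.77/72.78)
alpha = 0.5864

0.5864


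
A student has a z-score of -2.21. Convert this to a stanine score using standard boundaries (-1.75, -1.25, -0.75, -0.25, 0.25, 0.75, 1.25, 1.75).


Stanine boundaries: [-1.75, -1.25, -0.75, -0.25, 0.25, 0.75, 1.25, 1.75]
z = -2.21
Check each boundary:
  z < -1.75
  z < -1.25
  z < -0.75
  z < -0.25
  z < 0.25
  z < 0.75
  z < 1.25
  z < 1.75
Highest qualifying boundary gives stanine = 1

1


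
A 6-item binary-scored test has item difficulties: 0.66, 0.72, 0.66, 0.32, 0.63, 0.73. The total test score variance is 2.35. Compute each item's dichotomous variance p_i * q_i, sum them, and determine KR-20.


For each item, compute p_i * q_i:
  Item 1: 0.66 * 0.34 = 0.2244
  Item 2: 0.72 * 0.28 = 0.2016
  Item 3: 0.66 * 0.34 = 0.2244
  Item 4: 0.32 * 0.68 = 0.2176
  Item 5: 0.63 * 0.37 = 0.2331
  Item 6: 0.73 * 0.27 = 0.1971
Sum(p_i * q_i) = 0.2244 + 0.2016 + 0.2244 + 0.2176 + 0.2331 + 0.1971 = 1.2982
KR-20 = (k/(k-1)) * (1 - Sum(p_i*q_i) / Var_total)
= (6/5) * (1 - 1.2982/2.35)
= 1.2 * 0.4476
KR-20 = 0.5371

0.5371


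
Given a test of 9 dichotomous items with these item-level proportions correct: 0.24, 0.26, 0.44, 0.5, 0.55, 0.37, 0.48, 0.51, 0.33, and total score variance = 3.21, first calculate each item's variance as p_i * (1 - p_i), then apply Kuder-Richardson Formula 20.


For each item, compute p_i * q_i:
  Item 1: 0.24 * 0.76 = 0.1824
  Item 2: 0.26 * 0.74 = 0.1924
  Item 3: 0.44 * 0.56 = 0.2464
  Item 4: 0.5 * 0.5 = 0.25
  Item 5: 0.55 * 0.45 = 0.2475
  Item 6: 0.37 * 0.63 = 0.2331
  Item 7: 0.48 * 0.52 = 0.2496
  Item 8: 0.51 * 0.49 = 0.2499
  Item 9: 0.33 * 0.67 = 0.2211
Sum(p_i * q_i) = 0.1824 + 0.1924 + 0.2464 + 0.25 + 0.2475 + 0.2331 + 0.2496 + 0.2499 + 0.2211 = 2.0724
KR-20 = (k/(k-1)) * (1 - Sum(p_i*q_i) / Var_total)
= (9/8) * (1 - 2.0724/3.21)
= 1.125 * 0.3544
KR-20 = 0.3987

0.3987


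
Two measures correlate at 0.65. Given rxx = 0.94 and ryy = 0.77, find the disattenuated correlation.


r_corrected = rxy / sqrt(rxx * ryy)
= 0.65 / sqrt(0.94 * 0.77)
= 0.65 / sqrt(0.7238)
= 0.65 / 0.850764
r_corrected = 0.764

0.764


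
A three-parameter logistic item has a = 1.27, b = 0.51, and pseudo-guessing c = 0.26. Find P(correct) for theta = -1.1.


logit = 1.27*(-1.1 - 0.51) = -2.0447
P* = 1/(1 + exp(--2.0447)) = 0.1146
P = 0.26 + (1 - 0.26) * 0.1146
P = 0.3448

0.3448


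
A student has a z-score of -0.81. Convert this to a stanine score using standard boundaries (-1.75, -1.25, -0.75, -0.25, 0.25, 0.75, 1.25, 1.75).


Stanine boundaries: [-1.75, -1.25, -0.75, -0.25, 0.25, 0.75, 1.25, 1.75]
z = -0.81
Check each boundary:
  z >= -1.75 -> could be stanine 2
  z >= -1.25 -> could be stanine 3
  z < -0.75
  z < -0.25
  z < 0.25
  z < 0.75
  z < 1.25
  z < 1.75
Highest qualifying boundary gives stanine = 3

3


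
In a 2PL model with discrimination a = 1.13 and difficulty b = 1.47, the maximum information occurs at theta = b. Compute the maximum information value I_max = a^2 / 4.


For 2PL, max info at theta = b = 1.47
I_max = a^2 / 4 = 1.13^2 / 4
= 1.2769 / 4
I_max = 0.3192

0.3192


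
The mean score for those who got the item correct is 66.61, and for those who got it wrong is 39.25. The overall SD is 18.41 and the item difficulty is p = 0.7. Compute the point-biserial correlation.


q = 1 - p = 0.3
rpb = ((M1 - M0) / SD) * sqrt(p * q)
rpb = ((66.61 - 39.25) / 18.41) * sqrt(0.7 * 0.3)
rpb = 0.681

0.681


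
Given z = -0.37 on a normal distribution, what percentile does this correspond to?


CDF(z) = 0.5 * (1 + erf(z/sqrt(2)))
erf(-0.2616) = -0.2886
CDF = 0.3557
Percentile rank = 0.3557 * 100 = 35.57

35.57


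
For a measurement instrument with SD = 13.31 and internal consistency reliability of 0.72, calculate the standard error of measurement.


SEM = SD * sqrt(1 - rxx)
SEM = 13.31 * sqrt(1 - 0.72)
SEM = 13.31 * sqrt(0.28) = 13.31 * 0.52915
SEM = 7.043

7.043


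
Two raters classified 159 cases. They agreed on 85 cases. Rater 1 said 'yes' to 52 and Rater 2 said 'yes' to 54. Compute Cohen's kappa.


P_o = 85/159 = 0.534591
P_e = (52*54 + 107*105) / 25281 = 0.555476
kappa = (P_o - P_e) / (1 - P_e)
kappa = (0.534591 - 0.555476) / (1 - 0.555476)
kappa = -0.047

-0.047


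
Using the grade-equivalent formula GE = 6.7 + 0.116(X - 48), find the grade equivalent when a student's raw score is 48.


raw - median = 48 - 48 = 0
slope * diff = 0.116 * 0 = 0.0
GE = 6.7 + 0.0
GE = 6.7

6.7


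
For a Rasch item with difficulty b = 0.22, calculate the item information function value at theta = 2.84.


P = 1/(1+exp(-(2.84-0.22))) = 0.9321
I = P*(1-P) = 0.9321 * 0.0679
I = 0.0633

0.0633


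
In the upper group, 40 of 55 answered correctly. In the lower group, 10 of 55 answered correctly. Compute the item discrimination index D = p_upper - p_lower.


p_upper = 40/55 = 0.7273
p_lower = 10/55 = 0.1818
D = 0.7273 - 0.1818 = 0.5455

0.5455


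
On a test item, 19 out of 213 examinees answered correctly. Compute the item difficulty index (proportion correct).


Item difficulty p = number correct / total examinees
p = 19 / 213
p = 0.0892

0.0892


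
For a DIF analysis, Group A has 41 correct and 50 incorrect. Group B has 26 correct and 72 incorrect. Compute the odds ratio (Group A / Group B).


Odds_A = 41/50 = 0.82
Odds_B = 26/72 = 0.3611
OR = Odds_A / Odds_B = 0.82 / 0.3611
Exactly, OR = (41 * 72) / (50 * 26) = 2952 / 1300
OR = 2.2708

2.2708


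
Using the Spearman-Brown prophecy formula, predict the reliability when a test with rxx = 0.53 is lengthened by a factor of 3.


r_new = (n * rxx) / (1 + (n-1) * rxx)
r_new = (3 * 0.53) / (1 + 2 * 0.53)
r_new = 1.59 / 2.06
r_new = 0.7718

0.7718


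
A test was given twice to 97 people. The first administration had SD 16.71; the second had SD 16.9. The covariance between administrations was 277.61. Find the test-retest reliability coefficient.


r = cov(X,Y) / (SD_X * SD_Y)
r = 277.61 / (16.71 * 16.9)
r = 277.61 / 282.399
r = 0.983

0.983


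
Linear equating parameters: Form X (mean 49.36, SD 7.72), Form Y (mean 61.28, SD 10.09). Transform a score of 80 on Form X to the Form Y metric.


slope = SD_Y / SD_X = 10.09 / 7.72 ~ 1.307
intercept = mean_Y - slope * mean_X = 61.28 - (10.09 / 7.72) * 49.36 ~ -3.2333
Y = slope * X + intercept. To avoid rounding drift from the rounded slope/intercept, evaluate the equivalent form Y = mean_Y + SD_Y * (X - mean_X) / SD_X at full precision:
Y = 61.28 + 10.09 * (80 - 49.36) / 7.72
Y = 61.28 + 10.09 * 30.64 / 7.72
Y = 61.28 + 309.1576 / 7.72
Y = 61.28 + 40.0463
Y = 101.3263

101.3263


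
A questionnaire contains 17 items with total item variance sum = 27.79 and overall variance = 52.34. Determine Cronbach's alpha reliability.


alpha = (k/(k-1)) * (1 - sum(si^2)/s_total^2)
= (17/16) * (1 - 27.79/52.34)
alpha = 0.4984

0.4984


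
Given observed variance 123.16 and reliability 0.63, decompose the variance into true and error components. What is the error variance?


var_true = rxx * var_obs = 0.63 * 123.16 = 77.5908
var_error = var_obs - var_true
var_error = 123.16 - 77.5908
var_error = 45.5692

45.5692


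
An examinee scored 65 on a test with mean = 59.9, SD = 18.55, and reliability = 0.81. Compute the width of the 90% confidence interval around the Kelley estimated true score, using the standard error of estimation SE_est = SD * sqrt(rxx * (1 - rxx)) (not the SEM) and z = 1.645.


True score estimate = 0.81*65 + 0.19*59.9 = 64.031
SE_est = SD * sqrt(rxx * (1 - rxx)) = 18.55 * sqrt(0.81 * 0.19) = 18.55 * sqrt(0.1539) = 7.277182
CI = T_est +/- z * SE_est, so width = 2 * z * SE_est = 2 * 1.645 * 7.277182
Width = 23.9419

23.9419


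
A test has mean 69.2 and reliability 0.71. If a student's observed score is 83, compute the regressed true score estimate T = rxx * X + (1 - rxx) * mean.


T_est = rxx * X + (1 - rxx) * mean
T_est = 0.71 * 83 + 0.29 * 69.2
T_est = 58.93 + 20.068
T_est = 78.998

78.998


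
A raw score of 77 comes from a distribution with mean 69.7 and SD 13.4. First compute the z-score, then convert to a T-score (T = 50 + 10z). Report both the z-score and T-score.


z = (X - mean) / SD = (77 - 69.7) / 13.4
z = 7.3 / 13.4
z = 0.5448
T-score = T = 50 + 10z
Carry z at full precision (z = 7.3 / 13.4) into the conversion:
T-score = 50 + 10 * (7.3 / 13.4) = 50 + 73 / 13.4
T-score = 50 + 5.4478
T-score = 55.4478

55.4478


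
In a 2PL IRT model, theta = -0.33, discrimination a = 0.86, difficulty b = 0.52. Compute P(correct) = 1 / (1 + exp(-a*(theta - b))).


a*(theta - b) = 0.86 * (-0.33 - 0.52) = -0.731
exp(--0.731) = 2.0772
P = 1 / (1 + 2.0772)
P = 0.325

0.325
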